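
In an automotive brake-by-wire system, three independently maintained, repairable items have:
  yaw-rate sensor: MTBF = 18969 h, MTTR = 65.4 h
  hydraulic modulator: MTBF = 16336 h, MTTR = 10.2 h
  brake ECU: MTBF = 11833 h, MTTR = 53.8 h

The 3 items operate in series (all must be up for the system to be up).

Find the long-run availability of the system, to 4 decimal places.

A(yaw-rate sensor) = MTBF/(MTBF+MTTR) = 18969/(18969+65.4) = 0.996564
A(hydraulic modulator) = MTBF/(MTBF+MTTR) = 16336/(16336+10.2) = 0.999376
A(brake ECU) = MTBF/(MTBF+MTTR) = 11833/(11833+53.8) = 0.995474
Series availability: 0.996564 × 0.999376 × 0.995474 = 0.9914

0.9914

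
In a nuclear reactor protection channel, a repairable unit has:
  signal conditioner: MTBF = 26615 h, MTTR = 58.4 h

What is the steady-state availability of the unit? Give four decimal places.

A(signal conditioner) = MTBF/(MTBF+MTTR) = 26615/(26615+58.4) = 0.9978

0.9978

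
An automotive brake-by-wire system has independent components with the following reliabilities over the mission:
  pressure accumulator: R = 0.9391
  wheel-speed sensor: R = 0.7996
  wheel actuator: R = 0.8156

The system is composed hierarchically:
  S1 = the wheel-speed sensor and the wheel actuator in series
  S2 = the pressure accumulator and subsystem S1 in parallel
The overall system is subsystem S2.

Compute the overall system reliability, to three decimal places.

Series (wheel-speed sensor and wheel actuator): 0.79960 × 0.81560 = 0.65215
Parallel (pressure accumulator and [0.65215]): 1 − (1 − 0.93910)(1 − 0.65215) = 0.979

0.979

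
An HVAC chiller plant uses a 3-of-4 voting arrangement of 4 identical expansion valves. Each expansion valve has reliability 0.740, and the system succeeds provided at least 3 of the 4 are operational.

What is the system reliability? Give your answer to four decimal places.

0.7213

R = Σ_{i=3}^{4} C(4,i) p^i (1−p)^{4−i} with p = 0.740
C(4,3)·0.740^3·0.260^1 = 0.421433
C(4,4)·0.740^4·0.260^0 = 0.299866
Sum = 0.7213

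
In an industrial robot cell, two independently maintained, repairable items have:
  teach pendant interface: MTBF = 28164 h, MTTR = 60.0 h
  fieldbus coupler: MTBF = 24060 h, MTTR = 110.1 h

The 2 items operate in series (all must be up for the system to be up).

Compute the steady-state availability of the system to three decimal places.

0.993

A(teach pendant interface) = MTBF/(MTBF+MTTR) = 28164/(28164+60.0) = 0.997874
A(fieldbus coupler) = MTBF/(MTBF+MTTR) = 24060/(24060+110.1) = 0.995445
Series availability: 0.997874 × 0.995445 = 0.993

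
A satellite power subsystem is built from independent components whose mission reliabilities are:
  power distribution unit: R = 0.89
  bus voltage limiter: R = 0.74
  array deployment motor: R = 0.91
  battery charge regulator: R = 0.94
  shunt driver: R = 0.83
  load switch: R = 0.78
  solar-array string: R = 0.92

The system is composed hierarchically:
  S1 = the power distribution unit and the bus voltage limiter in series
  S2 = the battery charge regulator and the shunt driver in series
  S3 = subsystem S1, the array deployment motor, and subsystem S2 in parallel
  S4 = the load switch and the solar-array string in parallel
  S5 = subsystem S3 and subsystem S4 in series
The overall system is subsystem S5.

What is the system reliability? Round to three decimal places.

Series (power distribution unit and bus voltage limiter): 0.89000 × 0.74000 = 0.65860
Series (battery charge regulator and shunt driver): 0.94000 × 0.83000 = 0.78020
Parallel ([0.65860], array deployment motor, and [0.78020]): 1 − (1 − 0.65860)(1 − 0.91000)(1 − 0.78020) = 0.99325
Parallel (load switch and solar-array string): 1 − (1 − 0.78000)(1 − 0.92000) = 0.98240
Series ([0.99325] and [0.98240]): 0.99325 × 0.98240 = 0.976

0.976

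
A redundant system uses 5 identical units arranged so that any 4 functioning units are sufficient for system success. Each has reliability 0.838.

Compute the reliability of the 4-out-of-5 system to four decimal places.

R = Σ_{i=4}^{5} C(5,i) p^i (1−p)^{5−i} with p = 0.838
C(5,4)·0.838^4·0.162^1 = 0.399449
C(5,5)·0.838^5·0.162^0 = 0.413257
Sum = 0.8127

0.8127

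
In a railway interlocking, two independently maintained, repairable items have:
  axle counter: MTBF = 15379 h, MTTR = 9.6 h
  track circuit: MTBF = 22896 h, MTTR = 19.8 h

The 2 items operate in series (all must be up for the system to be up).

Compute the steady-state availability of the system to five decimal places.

0.99851

A(axle counter) = MTBF/(MTBF+MTTR) = 15379/(15379+9.6) = 0.999376
A(track circuit) = MTBF/(MTBF+MTTR) = 22896/(22896+19.8) = 0.999136
Series availability: 0.999376 × 0.999136 = 0.99851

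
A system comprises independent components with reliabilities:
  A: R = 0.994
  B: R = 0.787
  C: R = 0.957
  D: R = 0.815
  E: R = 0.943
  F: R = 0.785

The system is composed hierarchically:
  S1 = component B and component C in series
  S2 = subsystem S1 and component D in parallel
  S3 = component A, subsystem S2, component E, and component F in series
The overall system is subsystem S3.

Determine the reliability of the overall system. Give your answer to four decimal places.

0.7022

Series (B and C): 0.787000 × 0.957000 = 0.753159
Parallel ([0.753159] and D): 1 − (1 − 0.753159)(1 − 0.815000) = 0.954334
Series (A, [0.954334], E, and F): 0.994000 × 0.954334 × 0.943000 × 0.785000 = 0.7022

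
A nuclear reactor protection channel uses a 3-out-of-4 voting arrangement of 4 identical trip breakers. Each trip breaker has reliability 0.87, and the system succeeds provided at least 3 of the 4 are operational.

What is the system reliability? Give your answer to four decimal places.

0.9153

R = Σ_{i=3}^{4} C(4,i) p^i (1−p)^{4−i} with p = 0.87
C(4,3)·0.87^3·0.13^1 = 0.342422
C(4,4)·0.87^4·0.13^0 = 0.572898
Sum = 0.9153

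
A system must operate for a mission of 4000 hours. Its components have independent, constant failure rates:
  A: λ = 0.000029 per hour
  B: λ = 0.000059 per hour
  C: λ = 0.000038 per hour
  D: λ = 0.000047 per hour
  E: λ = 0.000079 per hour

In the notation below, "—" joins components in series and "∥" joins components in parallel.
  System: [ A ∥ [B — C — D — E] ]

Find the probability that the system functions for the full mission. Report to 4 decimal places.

0.9354

R(A) = exp(−0.000029 × 4000) = 0.890475
R(B) = exp(−0.000059 × 4000) = 0.789781
R(C) = exp(−0.000038 × 4000) = 0.858988
R(D) = exp(−0.000047 × 4000) = 0.828615
R(E) = exp(−0.000079 × 4000) = 0.729059
Series (B, C, D, and E): 0.789781 × 0.858988 × 0.828615 × 0.729059 = 0.409835
Parallel (A and [0.409835]): 1 − (1 − 0.890475)(1 − 0.409835) = 0.9354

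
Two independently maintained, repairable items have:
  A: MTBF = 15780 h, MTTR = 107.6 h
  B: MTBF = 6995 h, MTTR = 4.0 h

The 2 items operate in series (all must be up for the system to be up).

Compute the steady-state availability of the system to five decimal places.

A(A) = MTBF/(MTBF+MTTR) = 15780/(15780+107.6) = 0.993227
A(B) = MTBF/(MTBF+MTTR) = 6995/(6995+4.0) = 0.999428
Series availability: 0.993227 × 0.999428 = 0.99266

0.99266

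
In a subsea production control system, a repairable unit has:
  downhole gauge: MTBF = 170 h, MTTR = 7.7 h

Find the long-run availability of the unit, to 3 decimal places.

A(downhole gauge) = MTBF/(MTBF+MTTR) = 170/(170+7.7) = 0.957

0.957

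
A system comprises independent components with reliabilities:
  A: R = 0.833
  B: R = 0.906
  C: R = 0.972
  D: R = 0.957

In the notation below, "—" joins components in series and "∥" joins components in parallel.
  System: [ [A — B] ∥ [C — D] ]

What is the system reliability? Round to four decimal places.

Series (A and B): 0.833000 × 0.906000 = 0.754698
Series (C and D): 0.972000 × 0.957000 = 0.930204
Parallel ([0.754698] and [0.930204]): 1 − (1 − 0.754698)(1 − 0.930204) = 0.9829

0.9829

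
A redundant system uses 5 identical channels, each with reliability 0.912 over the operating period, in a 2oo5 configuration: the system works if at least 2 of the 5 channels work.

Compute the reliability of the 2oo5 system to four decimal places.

R = Σ_{i=2}^{5} C(5,i) p^i (1−p)^{5−i} with p = 0.912
C(5,2)·0.912^2·0.088^3 = 0.005668
C(5,3)·0.912^3·0.088^2 = 0.058742
C(5,4)·0.912^4·0.088^1 = 0.304391
C(5,5)·0.912^5·0.088^0 = 0.630920
Sum = 0.9997

0.9997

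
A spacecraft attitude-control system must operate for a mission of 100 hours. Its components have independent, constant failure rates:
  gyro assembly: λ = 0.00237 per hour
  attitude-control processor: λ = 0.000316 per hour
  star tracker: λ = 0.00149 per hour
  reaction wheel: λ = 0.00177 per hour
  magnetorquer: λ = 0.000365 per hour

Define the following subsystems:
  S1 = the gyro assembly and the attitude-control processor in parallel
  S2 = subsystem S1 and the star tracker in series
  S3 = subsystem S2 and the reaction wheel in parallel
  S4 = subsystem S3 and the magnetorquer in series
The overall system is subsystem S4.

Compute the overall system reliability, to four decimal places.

R(gyro assembly) = exp(−0.00237 × 100) = 0.788991
R(attitude-control processor) = exp(−0.000316 × 100) = 0.968894
R(star tracker) = exp(−0.00149 × 100) = 0.861569
R(reaction wheel) = exp(−0.00177 × 100) = 0.837780
R(magnetorquer) = exp(−0.000365 × 100) = 0.964158
Parallel (gyro assembly and attitude-control processor): 1 − (1 − 0.788991)(1 − 0.968894) = 0.993436
Series ([0.993436] and star tracker): 0.993436 × 0.861569 = 0.855914
Parallel ([0.855914] and reaction wheel): 1 − (1 − 0.855914)(1 − 0.837780) = 0.976626
Series ([0.976626] and magnetorquer): 0.976626 × 0.964158 = 0.9416

0.9416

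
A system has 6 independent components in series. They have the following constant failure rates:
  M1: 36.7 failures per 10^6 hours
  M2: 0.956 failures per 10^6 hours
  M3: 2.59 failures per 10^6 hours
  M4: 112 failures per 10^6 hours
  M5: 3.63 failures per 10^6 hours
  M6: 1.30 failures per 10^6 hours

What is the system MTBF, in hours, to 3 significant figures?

Series of exponential components: λ_sys = Σ λ_i
λ_sys = 0.0000367 + 0.000000956 + 0.00000259 + 0.000112 + 0.00000363 + 0.00000130 = 1.5718e-04 /h
MTBF = 1 / λ_sys = 6360 h

6360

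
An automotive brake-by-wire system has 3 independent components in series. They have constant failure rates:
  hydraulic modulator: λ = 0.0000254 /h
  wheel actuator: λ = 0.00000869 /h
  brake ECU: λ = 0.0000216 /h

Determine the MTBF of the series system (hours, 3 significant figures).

18000

Series of exponential components: λ_sys = Σ λ_i
λ_sys = 0.0000254 + 0.00000869 + 0.0000216 = 5.5690e-05 /h
MTBF = 1 / λ_sys = 18000 h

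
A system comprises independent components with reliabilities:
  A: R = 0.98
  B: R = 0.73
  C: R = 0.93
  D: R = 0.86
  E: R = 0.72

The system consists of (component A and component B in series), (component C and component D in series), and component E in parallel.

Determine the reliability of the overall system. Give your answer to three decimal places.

Series (A and B): 0.98000 × 0.73000 = 0.71540
Series (C and D): 0.93000 × 0.86000 = 0.79980
Parallel ([0.71540], [0.79980], and E): 1 − (1 − 0.71540)(1 − 0.79980)(1 − 0.72000) = 0.984

0.984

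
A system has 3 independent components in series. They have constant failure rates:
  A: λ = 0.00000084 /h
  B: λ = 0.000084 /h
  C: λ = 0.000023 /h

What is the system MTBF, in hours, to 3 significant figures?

Series of exponential components: λ_sys = Σ λ_i
λ_sys = 0.00000084 + 0.000084 + 0.000023 = 1.0784e-04 /h
MTBF = 1 / λ_sys = 9270 h

9270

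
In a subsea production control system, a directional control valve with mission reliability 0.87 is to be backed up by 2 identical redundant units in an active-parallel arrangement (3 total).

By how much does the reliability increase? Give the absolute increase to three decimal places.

0.128

R_before = 0.87
R_after = 1 − (1 − 0.87)^3 = 0.998
ΔR = 0.998 − 0.87 = 0.128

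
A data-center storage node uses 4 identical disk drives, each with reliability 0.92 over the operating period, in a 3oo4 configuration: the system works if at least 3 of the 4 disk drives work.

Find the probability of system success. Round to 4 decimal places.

R = Σ_{i=3}^{4} C(4,i) p^i (1−p)^{4−i} with p = 0.92
C(4,3)·0.92^3·0.08^1 = 0.249180
C(4,4)·0.92^4·0.08^0 = 0.716393
Sum = 0.9656

0.9656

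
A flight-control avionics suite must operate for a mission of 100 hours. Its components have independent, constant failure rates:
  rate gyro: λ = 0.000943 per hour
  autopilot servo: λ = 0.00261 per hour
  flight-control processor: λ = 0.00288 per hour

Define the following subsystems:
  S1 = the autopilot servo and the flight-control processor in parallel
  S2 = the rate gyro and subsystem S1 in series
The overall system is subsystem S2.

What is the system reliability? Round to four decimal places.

R(rate gyro) = exp(−0.000943 × 100) = 0.910010
R(autopilot servo) = exp(−0.00261 × 100) = 0.770281
R(flight-control processor) = exp(−0.00288 × 100) = 0.749762
Parallel (autopilot servo and flight-control processor): 1 − (1 − 0.770281)(1 − 0.749762) = 0.942516
Series (rate gyro and [0.942516]): 0.910010 × 0.942516 = 0.8577

0.8577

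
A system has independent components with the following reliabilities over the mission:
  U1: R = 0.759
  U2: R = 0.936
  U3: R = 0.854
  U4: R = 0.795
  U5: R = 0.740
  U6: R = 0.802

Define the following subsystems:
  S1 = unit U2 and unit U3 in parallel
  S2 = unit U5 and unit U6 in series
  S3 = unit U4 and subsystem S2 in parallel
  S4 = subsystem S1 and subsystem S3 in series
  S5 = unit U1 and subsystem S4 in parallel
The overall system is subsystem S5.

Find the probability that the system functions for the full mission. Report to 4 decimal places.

0.9779

Parallel (U2 and U3): 1 − (1 − 0.936000)(1 − 0.854000) = 0.990656
Series (U5 and U6): 0.740000 × 0.802000 = 0.593480
Parallel (U4 and [0.593480]): 1 − (1 − 0.795000)(1 − 0.593480) = 0.916663
Series ([0.990656] and [0.916663]): 0.990656 × 0.916663 = 0.908098
Parallel (U1 and [0.908098]): 1 − (1 − 0.759000)(1 − 0.908098) = 0.9779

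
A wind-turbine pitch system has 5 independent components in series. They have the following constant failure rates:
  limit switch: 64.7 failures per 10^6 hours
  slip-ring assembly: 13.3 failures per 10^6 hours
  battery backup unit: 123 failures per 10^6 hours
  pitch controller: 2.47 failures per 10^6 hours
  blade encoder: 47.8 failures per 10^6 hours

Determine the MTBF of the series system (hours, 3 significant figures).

3980

Series of exponential components: λ_sys = Σ λ_i
λ_sys = 0.0000647 + 0.0000133 + 0.000123 + 0.00000247 + 0.0000478 = 2.5127e-04 /h
MTBF = 1 / λ_sys = 3980 h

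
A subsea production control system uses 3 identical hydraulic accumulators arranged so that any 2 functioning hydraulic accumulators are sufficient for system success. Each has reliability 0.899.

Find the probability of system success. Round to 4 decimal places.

R = Σ_{i=2}^{3} C(3,i) p^i (1−p)^{3−i} with p = 0.899
C(3,2)·0.899^2·0.101^1 = 0.244885
C(3,3)·0.899^3·0.101^0 = 0.726573
Sum = 0.9715

0.9715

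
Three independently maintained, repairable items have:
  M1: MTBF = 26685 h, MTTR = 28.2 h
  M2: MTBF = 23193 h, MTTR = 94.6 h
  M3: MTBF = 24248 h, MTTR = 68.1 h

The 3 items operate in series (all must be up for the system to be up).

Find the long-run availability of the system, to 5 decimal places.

0.99210

A(M1) = MTBF/(MTBF+MTTR) = 26685/(26685+28.2) = 0.998944
A(M2) = MTBF/(MTBF+MTTR) = 23193/(23193+94.6) = 0.995938
A(M3) = MTBF/(MTBF+MTTR) = 24248/(24248+68.1) = 0.997199
Series availability: 0.998944 × 0.995938 × 0.997199 = 0.99210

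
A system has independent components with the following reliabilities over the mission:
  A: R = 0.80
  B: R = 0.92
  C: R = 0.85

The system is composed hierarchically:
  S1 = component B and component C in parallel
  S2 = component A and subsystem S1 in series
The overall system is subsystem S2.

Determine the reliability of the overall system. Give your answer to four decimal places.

0.7904

Parallel (B and C): 1 − (1 − 0.920000)(1 − 0.850000) = 0.988000
Series (A and [0.988000]): 0.800000 × 0.988000 = 0.7904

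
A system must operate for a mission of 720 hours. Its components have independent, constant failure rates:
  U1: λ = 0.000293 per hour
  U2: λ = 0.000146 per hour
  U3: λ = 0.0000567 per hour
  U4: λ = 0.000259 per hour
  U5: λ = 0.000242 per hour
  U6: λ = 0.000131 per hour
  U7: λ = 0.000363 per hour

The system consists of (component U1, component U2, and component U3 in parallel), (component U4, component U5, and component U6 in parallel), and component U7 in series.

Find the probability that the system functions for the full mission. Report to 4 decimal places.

R(U1) = exp(−0.000293 × 720) = 0.809806
R(U2) = exp(−0.000146 × 720) = 0.900216
R(U3) = exp(−0.0000567 × 720) = 0.959998
R(U4) = exp(−0.000259 × 720) = 0.829875
R(U5) = exp(−0.000242 × 720) = 0.840095
R(U6) = exp(−0.000131 × 720) = 0.909992
R(U7) = exp(−0.000363 × 720) = 0.770004
Parallel (U1, U2, and U3): 1 − (1 − 0.809806)(1 − 0.900216)(1 − 0.959998) = 0.999241
Parallel (U4, U5, and U6): 1 − (1 − 0.829875)(1 − 0.840095)(1 − 0.909992) = 0.997551
Series ([0.999241], [0.997551], and U7): 0.999241 × 0.997551 × 0.770004 = 0.7675

0.7675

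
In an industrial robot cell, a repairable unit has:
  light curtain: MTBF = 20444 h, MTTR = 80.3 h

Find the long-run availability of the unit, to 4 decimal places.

A(light curtain) = MTBF/(MTBF+MTTR) = 20444/(20444+80.3) = 0.9961

0.9961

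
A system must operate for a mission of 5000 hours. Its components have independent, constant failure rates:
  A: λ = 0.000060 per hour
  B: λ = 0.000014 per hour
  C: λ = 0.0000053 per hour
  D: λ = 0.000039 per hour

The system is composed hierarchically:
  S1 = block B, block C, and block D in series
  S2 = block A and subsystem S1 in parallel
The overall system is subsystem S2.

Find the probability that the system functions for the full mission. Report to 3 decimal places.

R(A) = exp(−0.000060 × 5000) = 0.74082
R(B) = exp(−0.000014 × 5000) = 0.93239
R(C) = exp(−0.0000053 × 5000) = 0.97385
R(D) = exp(−0.000039 × 5000) = 0.82283
Series (B, C, and D): 0.93239 × 0.97385 × 0.82283 = 0.74714
Parallel (A and [0.74714]): 1 − (1 − 0.74082)(1 − 0.74714) = 0.934

0.934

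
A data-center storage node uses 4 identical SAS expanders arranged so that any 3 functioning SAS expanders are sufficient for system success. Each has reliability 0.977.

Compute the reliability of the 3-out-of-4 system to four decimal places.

0.9969

R = Σ_{i=3}^{4} C(4,i) p^i (1−p)^{4−i} with p = 0.977
C(4,3)·0.977^3·0.023^1 = 0.085797
C(4,4)·0.977^4·0.023^0 = 0.911126
Sum = 0.9969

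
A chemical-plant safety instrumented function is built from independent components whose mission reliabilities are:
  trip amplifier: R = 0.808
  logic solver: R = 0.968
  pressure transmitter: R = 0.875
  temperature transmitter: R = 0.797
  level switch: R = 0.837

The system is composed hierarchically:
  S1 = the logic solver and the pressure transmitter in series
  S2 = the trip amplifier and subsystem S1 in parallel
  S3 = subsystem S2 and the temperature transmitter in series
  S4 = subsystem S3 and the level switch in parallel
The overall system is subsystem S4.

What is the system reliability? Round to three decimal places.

Series (logic solver and pressure transmitter): 0.96800 × 0.87500 = 0.84700
Parallel (trip amplifier and [0.84700]): 1 − (1 − 0.80800)(1 − 0.84700) = 0.97062
Series ([0.97062] and temperature transmitter): 0.97062 × 0.79700 = 0.77358
Parallel ([0.77358] and level switch): 1 − (1 − 0.77358)(1 − 0.83700) = 0.963

0.963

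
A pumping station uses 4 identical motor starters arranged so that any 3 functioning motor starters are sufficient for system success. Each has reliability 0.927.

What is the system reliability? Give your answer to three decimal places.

0.971

R = Σ_{i=3}^{4} C(4,i) p^i (1−p)^{4−i} with p = 0.927
C(4,3)·0.927^3·0.073^1 = 0.23261
C(4,4)·0.927^4·0.073^0 = 0.73845
Sum = 0.971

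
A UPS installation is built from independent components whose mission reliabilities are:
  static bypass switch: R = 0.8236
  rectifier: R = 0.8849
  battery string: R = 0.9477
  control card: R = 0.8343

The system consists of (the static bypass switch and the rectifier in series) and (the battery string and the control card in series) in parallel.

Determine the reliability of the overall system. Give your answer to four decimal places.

Series (static bypass switch and rectifier): 0.823600 × 0.884900 = 0.728804
Series (battery string and control card): 0.947700 × 0.834300 = 0.790666
Parallel ([0.728804] and [0.790666]): 1 − (1 − 0.728804)(1 − 0.790666) = 0.9432

0.9432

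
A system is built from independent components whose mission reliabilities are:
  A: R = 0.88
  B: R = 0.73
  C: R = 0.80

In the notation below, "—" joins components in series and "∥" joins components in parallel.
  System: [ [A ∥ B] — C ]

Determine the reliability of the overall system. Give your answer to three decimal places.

0.774

Parallel (A and B): 1 − (1 − 0.88000)(1 − 0.73000) = 0.96760
Series ([0.96760] and C): 0.96760 × 0.80000 = 0.774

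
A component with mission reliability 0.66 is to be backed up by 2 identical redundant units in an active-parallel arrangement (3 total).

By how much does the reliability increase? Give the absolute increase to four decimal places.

R_before = 0.66
R_after = 1 − (1 − 0.66)^3 = 0.9607
ΔR = 0.9607 − 0.66 = 0.3007

0.3007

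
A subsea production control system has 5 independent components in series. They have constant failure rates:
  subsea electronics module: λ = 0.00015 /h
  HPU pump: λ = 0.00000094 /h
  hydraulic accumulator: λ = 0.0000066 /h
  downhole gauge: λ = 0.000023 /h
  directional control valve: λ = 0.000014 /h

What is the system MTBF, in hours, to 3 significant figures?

Series of exponential components: λ_sys = Σ λ_i
λ_sys = 0.00015 + 0.00000094 + 0.0000066 + 0.000023 + 0.000014 = 1.9454e-04 /h
MTBF = 1 / λ_sys = 5140 h

5140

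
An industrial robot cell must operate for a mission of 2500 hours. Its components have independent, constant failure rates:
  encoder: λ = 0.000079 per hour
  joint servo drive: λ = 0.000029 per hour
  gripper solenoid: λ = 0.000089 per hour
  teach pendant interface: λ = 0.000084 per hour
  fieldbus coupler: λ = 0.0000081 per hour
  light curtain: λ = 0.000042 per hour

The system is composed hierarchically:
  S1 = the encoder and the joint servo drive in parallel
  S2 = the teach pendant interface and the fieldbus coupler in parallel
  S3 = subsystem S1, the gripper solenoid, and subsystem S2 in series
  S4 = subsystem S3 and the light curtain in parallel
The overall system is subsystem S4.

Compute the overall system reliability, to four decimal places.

R(encoder) = exp(−0.000079 × 2500) = 0.820780
R(joint servo drive) = exp(−0.000029 × 2500) = 0.930066
R(gripper solenoid) = exp(−0.000089 × 2500) = 0.800515
R(teach pendant interface) = exp(−0.000084 × 2500) = 0.810584
R(fieldbus coupler) = exp(−0.0000081 × 2500) = 0.979954
R(light curtain) = exp(−0.000042 × 2500) = 0.900325
Parallel (encoder and joint servo drive): 1 − (1 − 0.820780)(1 − 0.930066) = 0.987466
Parallel (teach pendant interface and fieldbus coupler): 1 − (1 − 0.810584)(1 − 0.979954) = 0.996203
Series ([0.987466], gripper solenoid, and [0.996203]): 0.987466 × 0.800515 × 0.996203 = 0.787480
Parallel ([0.787480] and light curtain): 1 − (1 − 0.787480)(1 − 0.900325) = 0.9788

0.9788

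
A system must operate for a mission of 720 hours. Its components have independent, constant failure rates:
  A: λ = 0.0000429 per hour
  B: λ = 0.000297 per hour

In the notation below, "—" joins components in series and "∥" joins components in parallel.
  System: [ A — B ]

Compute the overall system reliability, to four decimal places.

R(A) = exp(−0.0000429 × 720) = 0.969584
R(B) = exp(−0.000297 × 720) = 0.807478
Series (A and B): 0.969584 × 0.807478 = 0.7829

0.7829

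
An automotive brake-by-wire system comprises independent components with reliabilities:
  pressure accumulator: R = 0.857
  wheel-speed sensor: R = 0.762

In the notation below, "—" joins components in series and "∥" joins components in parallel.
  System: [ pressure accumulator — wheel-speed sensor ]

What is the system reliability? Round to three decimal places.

0.653

Series (pressure accumulator and wheel-speed sensor): 0.85700 × 0.76200 = 0.653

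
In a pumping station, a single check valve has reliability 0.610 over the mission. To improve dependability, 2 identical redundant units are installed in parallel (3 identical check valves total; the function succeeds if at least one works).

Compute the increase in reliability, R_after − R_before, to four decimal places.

0.3307

R_before = 0.610
R_after = 1 − (1 − 0.610)^3 = 0.9407
ΔR = 0.9407 − 0.610 = 0.3307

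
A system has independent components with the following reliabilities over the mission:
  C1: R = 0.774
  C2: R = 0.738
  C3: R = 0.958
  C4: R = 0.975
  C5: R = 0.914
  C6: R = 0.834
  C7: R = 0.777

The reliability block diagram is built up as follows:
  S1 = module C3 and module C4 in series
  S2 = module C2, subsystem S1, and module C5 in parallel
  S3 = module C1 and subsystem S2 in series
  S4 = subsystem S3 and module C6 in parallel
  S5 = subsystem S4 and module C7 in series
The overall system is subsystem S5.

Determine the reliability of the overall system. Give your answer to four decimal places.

Series (C3 and C4): 0.958000 × 0.975000 = 0.934050
Parallel (C2, [0.934050], and C5): 1 − (1 − 0.738000)(1 − 0.934050)(1 − 0.914000) = 0.998514
Series (C1 and [0.998514]): 0.774000 × 0.998514 = 0.772850
Parallel ([0.772850] and C6): 1 − (1 − 0.772850)(1 − 0.834000) = 0.962293
Series ([0.962293] and C7): 0.962293 × 0.777000 = 0.7477

0.7477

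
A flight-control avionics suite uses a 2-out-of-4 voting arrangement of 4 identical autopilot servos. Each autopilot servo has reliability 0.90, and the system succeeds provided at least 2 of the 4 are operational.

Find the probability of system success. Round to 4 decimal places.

R = Σ_{i=2}^{4} C(4,i) p^i (1−p)^{4−i} with p = 0.90
C(4,2)·0.90^2·0.10^2 = 0.048600
C(4,3)·0.90^3·0.10^1 = 0.291600
C(4,4)·0.90^4·0.10^0 = 0.656100
Sum = 0.9963

0.9963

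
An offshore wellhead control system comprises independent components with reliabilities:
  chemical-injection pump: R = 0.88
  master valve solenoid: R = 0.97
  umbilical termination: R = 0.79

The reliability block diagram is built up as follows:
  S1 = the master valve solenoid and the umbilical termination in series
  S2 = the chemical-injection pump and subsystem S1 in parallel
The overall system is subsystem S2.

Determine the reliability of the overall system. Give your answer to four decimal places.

Series (master valve solenoid and umbilical termination): 0.970000 × 0.790000 = 0.766300
Parallel (chemical-injection pump and [0.766300]): 1 − (1 − 0.880000)(1 − 0.766300) = 0.9720

0.9720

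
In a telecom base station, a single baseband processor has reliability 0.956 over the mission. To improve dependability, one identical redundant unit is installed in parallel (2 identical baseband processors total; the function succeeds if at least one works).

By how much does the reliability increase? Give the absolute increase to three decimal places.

0.042

R_before = 0.956
R_after = 1 − (1 − 0.956)^2 = 0.998
ΔR = 0.998 − 0.956 = 0.042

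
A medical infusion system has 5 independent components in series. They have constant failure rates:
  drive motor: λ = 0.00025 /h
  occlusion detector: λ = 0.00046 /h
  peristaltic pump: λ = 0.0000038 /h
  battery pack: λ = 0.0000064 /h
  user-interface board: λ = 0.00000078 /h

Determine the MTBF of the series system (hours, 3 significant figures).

1390

Series of exponential components: λ_sys = Σ λ_i
λ_sys = 0.00025 + 0.00046 + 0.0000038 + 0.0000064 + 0.00000078 = 7.2098e-04 /h
MTBF = 1 / λ_sys = 1390 h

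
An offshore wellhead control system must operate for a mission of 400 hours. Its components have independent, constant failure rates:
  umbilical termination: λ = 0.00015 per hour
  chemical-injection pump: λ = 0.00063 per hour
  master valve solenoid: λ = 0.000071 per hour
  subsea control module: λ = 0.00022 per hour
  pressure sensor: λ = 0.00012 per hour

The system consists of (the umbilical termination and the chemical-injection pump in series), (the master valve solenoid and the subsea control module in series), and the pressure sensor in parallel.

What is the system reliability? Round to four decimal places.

0.9986

R(umbilical termination) = exp(−0.00015 × 400) = 0.941765
R(chemical-injection pump) = exp(−0.00063 × 400) = 0.777245
R(master valve solenoid) = exp(−0.000071 × 400) = 0.971999
R(subsea control module) = exp(−0.00022 × 400) = 0.915761
R(pressure sensor) = exp(−0.00012 × 400) = 0.953134
Series (umbilical termination and chemical-injection pump): 0.941765 × 0.777245 = 0.731982
Series (master valve solenoid and subsea control module): 0.971999 × 0.915761 = 0.890119
Parallel ([0.731982], [0.890119], and pressure sensor): 1 − (1 − 0.731982)(1 − 0.890119)(1 − 0.953134) = 0.9986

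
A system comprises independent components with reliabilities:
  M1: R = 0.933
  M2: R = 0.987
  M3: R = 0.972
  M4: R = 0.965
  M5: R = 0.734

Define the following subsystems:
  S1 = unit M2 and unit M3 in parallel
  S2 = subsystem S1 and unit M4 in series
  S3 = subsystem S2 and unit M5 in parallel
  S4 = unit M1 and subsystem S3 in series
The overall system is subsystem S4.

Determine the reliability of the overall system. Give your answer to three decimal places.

0.924

Parallel (M2 and M3): 1 − (1 − 0.98700)(1 − 0.97200) = 0.99964
Series ([0.99964] and M4): 0.99964 × 0.96500 = 0.96465
Parallel ([0.96465] and M5): 1 − (1 − 0.96465)(1 − 0.73400) = 0.99060
Series (M1 and [0.99060]): 0.93300 × 0.99060 = 0.924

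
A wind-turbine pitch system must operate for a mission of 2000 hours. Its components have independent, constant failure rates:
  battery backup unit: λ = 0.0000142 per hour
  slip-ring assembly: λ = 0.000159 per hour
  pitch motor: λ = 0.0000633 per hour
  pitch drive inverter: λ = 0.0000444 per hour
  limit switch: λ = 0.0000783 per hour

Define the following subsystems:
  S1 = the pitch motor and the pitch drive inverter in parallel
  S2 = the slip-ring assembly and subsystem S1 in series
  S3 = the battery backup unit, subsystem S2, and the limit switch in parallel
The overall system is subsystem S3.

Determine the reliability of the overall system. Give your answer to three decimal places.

R(battery backup unit) = exp(−0.0000142 × 2000) = 0.97200
R(slip-ring assembly) = exp(−0.000159 × 2000) = 0.72760
R(pitch motor) = exp(−0.0000633 × 2000) = 0.88109
R(pitch drive inverter) = exp(−0.0000444 × 2000) = 0.91503
R(limit switch) = exp(−0.0000783 × 2000) = 0.85505
Parallel (pitch motor and pitch drive inverter): 1 − (1 − 0.88109)(1 − 0.91503) = 0.98990
Series (slip-ring assembly and [0.98990]): 0.72760 × 0.98990 = 0.72025
Parallel (battery backup unit, [0.72025], and limit switch): 1 − (1 − 0.97200)(1 − 0.72025)(1 − 0.85505) = 0.999

0.999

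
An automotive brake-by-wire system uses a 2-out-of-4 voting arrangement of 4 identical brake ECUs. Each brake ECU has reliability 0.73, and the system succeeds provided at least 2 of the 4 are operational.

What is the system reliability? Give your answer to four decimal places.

0.9372

R = Σ_{i=2}^{4} C(4,i) p^i (1−p)^{4−i} with p = 0.73
C(4,2)·0.73^2·0.27^2 = 0.233090
C(4,3)·0.73^3·0.27^1 = 0.420138
C(4,4)·0.73^4·0.27^0 = 0.283982
Sum = 0.9372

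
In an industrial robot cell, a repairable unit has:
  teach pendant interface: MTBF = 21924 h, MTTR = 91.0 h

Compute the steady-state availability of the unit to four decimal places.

A(teach pendant interface) = MTBF/(MTBF+MTTR) = 21924/(21924+91.0) = 0.9959

0.9959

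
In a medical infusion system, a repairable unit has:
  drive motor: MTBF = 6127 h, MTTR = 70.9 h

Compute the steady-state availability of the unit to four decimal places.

0.9886

A(drive motor) = MTBF/(MTBF+MTTR) = 6127/(6127+70.9) = 0.9886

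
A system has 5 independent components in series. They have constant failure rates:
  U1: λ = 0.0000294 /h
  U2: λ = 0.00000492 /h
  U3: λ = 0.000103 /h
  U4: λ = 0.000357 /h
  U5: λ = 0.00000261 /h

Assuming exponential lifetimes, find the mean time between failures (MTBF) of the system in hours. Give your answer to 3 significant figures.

Series of exponential components: λ_sys = Σ λ_i
λ_sys = 0.0000294 + 0.00000492 + 0.000103 + 0.000357 + 0.00000261 = 4.9693e-04 /h
MTBF = 1 / λ_sys = 2010 h

2010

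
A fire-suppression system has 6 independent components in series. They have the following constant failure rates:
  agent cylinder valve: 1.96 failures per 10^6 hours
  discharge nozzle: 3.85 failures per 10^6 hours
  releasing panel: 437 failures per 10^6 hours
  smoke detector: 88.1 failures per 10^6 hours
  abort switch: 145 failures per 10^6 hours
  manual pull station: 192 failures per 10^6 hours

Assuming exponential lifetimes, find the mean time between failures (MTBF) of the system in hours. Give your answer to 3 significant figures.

Series of exponential components: λ_sys = Σ λ_i
λ_sys = 0.00000196 + 0.00000385 + 0.000437 + 0.0000881 + 0.000145 + 0.000192 = 8.6791e-04 /h
MTBF = 1 / λ_sys = 1150 h

1150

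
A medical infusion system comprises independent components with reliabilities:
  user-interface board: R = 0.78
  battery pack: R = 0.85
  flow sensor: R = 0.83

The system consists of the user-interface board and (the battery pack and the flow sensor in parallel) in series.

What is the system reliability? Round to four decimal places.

Parallel (battery pack and flow sensor): 1 − (1 − 0.850000)(1 − 0.830000) = 0.974500
Series (user-interface board and [0.974500]): 0.780000 × 0.974500 = 0.7601

0.7601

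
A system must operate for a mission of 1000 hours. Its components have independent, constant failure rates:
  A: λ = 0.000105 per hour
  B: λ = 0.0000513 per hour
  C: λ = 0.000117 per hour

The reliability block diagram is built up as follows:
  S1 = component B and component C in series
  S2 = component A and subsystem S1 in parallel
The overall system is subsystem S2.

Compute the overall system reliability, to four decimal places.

R(A) = exp(−0.000105 × 1000) = 0.900325
R(B) = exp(−0.0000513 × 1000) = 0.949994
R(C) = exp(−0.000117 × 1000) = 0.889585
Series (B and C): 0.949994 × 0.889585 = 0.845100
Parallel (A and [0.845100]): 1 − (1 − 0.900325)(1 − 0.845100) = 0.9846

0.9846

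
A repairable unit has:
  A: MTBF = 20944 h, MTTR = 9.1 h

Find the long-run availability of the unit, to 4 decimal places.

A(A) = MTBF/(MTBF+MTTR) = 20944/(20944+9.1) = 0.9996

0.9996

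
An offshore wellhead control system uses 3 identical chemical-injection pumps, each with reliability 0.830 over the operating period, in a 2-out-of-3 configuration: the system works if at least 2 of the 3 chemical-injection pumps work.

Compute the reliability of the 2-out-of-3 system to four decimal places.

R = Σ_{i=2}^{3} C(3,i) p^i (1−p)^{3−i} with p = 0.830
C(3,2)·0.830^2·0.170^1 = 0.351339
C(3,3)·0.830^3·0.170^0 = 0.571787
Sum = 0.9231

0.9231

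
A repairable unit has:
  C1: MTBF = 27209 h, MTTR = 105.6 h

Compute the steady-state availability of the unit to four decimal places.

0.9961

A(C1) = MTBF/(MTBF+MTTR) = 27209/(27209+105.6) = 0.9961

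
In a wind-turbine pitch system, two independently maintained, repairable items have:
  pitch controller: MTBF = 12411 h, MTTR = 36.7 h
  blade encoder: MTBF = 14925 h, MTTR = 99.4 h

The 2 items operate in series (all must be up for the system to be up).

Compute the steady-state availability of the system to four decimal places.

0.9905

A(pitch controller) = MTBF/(MTBF+MTTR) = 12411/(12411+36.7) = 0.997052
A(blade encoder) = MTBF/(MTBF+MTTR) = 14925/(14925+99.4) = 0.993384
Series availability: 0.997052 × 0.993384 = 0.9905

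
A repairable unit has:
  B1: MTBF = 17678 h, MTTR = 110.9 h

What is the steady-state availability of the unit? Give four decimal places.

0.9938

A(B1) = MTBF/(MTBF+MTTR) = 17678/(17678+110.9) = 0.9938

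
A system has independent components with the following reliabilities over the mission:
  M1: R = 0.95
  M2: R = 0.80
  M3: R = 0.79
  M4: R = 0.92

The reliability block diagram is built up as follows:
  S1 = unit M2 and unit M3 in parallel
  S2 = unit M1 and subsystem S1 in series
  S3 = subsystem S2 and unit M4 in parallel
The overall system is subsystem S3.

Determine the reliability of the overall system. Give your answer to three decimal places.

0.993

Parallel (M2 and M3): 1 − (1 − 0.80000)(1 − 0.79000) = 0.95800
Series (M1 and [0.95800]): 0.95000 × 0.95800 = 0.91010
Parallel ([0.91010] and M4): 1 − (1 − 0.91010)(1 − 0.92000) = 0.993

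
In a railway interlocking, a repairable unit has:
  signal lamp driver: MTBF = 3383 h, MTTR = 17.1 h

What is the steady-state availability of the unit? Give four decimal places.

0.9950

A(signal lamp driver) = MTBF/(MTBF+MTTR) = 3383/(3383+17.1) = 0.9950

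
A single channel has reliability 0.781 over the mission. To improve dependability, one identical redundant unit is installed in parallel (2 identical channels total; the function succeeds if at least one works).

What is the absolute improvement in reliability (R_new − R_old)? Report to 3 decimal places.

R_before = 0.781
R_after = 1 − (1 − 0.781)^2 = 0.952
ΔR = 0.952 − 0.781 = 0.171

0.171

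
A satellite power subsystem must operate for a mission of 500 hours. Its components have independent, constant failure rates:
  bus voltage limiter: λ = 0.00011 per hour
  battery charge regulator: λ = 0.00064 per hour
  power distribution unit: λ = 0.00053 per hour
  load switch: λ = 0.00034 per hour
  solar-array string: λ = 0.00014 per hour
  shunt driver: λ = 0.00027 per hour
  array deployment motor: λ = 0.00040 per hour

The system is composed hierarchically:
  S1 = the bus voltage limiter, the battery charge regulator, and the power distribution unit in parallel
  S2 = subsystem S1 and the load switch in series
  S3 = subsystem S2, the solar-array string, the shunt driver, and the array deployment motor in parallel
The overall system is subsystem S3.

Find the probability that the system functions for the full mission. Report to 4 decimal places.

0.9998

R(bus voltage limiter) = exp(−0.00011 × 500) = 0.946485
R(battery charge regulator) = exp(−0.00064 × 500) = 0.726149
R(power distribution unit) = exp(−0.00053 × 500) = 0.767206
R(load switch) = exp(−0.00034 × 500) = 0.843665
R(solar-array string) = exp(−0.00014 × 500) = 0.932394
R(shunt driver) = exp(−0.00027 × 500) = 0.873716
R(array deployment motor) = exp(−0.00040 × 500) = 0.818731
Parallel (bus voltage limiter, battery charge regulator, and power distribution unit): 1 − (1 − 0.946485)(1 − 0.726149)(1 − 0.767206) = 0.996588
Series ([0.996588] and load switch): 0.996588 × 0.843665 = 0.840786
Parallel ([0.840786], solar-array string, shunt driver, and array deployment motor): 1 − (1 − 0.840786)(1 − 0.932394)(1 − 0.873716)(1 − 0.818731) = 0.9998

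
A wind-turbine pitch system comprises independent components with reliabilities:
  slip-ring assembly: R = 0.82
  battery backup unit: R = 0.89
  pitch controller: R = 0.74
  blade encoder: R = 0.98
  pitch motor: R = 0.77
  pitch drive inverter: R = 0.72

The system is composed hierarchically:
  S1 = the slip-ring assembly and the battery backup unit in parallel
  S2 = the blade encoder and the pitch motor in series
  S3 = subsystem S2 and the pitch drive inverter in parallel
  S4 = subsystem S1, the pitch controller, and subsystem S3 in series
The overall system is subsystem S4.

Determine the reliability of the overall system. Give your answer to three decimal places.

Parallel (slip-ring assembly and battery backup unit): 1 − (1 − 0.82000)(1 − 0.89000) = 0.98020
Series (blade encoder and pitch motor): 0.98000 × 0.77000 = 0.75460
Parallel ([0.75460] and pitch drive inverter): 1 − (1 − 0.75460)(1 − 0.72000) = 0.93129
Series ([0.98020], pitch controller, and [0.93129]): 0.98020 × 0.74000 × 0.93129 = 0.676

0.676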